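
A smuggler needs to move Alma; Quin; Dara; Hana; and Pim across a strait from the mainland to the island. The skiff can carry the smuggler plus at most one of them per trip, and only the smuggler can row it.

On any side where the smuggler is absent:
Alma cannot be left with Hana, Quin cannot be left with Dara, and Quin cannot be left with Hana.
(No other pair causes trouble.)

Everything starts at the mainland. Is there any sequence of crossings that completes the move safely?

Whatever the first load, the items left behind include a forbidden pair without the smuggler. No opening move is safe, so no plan exists.

No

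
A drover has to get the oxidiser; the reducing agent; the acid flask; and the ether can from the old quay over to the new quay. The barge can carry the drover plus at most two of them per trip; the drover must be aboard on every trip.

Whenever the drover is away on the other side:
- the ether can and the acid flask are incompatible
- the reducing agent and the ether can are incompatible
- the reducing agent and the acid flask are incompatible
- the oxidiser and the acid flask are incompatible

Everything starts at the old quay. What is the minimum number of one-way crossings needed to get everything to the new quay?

Counting alone: the drover can take at most 2 across per trip to the new quay, so moving all 4 needs at least 2 loaded trips out, with a return between consecutive ones — at least 3 crossings.
The safety rule pushes this higher. Following every safe sequence of crossings, the most of the 4 that can be at the new quay as the barge arrives there on crossing 3 is 3 — never all 4.
So no plan with fewer than 5 crossings exists, and this one achieves 5:
1. Drover goes to the new quay with the acid flask and the reducing agent.  [the old quay: the ether can, the oxidiser | the new quay: the acid flask, the reducing agent]
2. Drover goes back to the old quay with the reducing agent.  [the old quay: the ether can, the oxidiser, the reducing agent | the new quay: the acid flask]
3. Drover goes to the new quay with the oxidiser and the reducing agent.  [the old quay: the ether can | the new quay: the acid flask, the oxidiser, the reducing agent]
4. Drover goes back to the old quay with the acid flask.  [the old quay: the acid flask, the ether can | the new quay: the oxidiser, the reducing agent]
5. Drover goes to the new quay with the acid flask and the ether can.  [the old quay: — | the new quay: the acid flask, the ether can, the oxidiser, the reducing agent]

5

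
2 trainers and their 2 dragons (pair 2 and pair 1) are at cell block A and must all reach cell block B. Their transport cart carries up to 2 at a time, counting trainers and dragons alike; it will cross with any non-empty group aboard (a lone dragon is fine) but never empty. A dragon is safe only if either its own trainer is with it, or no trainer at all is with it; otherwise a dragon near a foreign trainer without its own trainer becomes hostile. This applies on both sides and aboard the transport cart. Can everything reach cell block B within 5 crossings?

Yes — this plan uses 5 crossings (≤ 5):
1. dragon 2 and trainer 2 cross → cell block B.
2. trainer 2 crosses ← cell block A.
3. trainer 1 and trainer 2 cross → cell block B.
4. trainer 1 crosses ← cell block A.
5. dragon 1 and trainer 1 cross → cell block B.

Yes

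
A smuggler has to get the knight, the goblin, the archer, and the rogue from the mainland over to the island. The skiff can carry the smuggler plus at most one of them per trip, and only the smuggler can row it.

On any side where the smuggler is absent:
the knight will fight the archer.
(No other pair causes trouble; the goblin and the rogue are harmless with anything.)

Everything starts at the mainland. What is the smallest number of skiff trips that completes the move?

Counting alone: the smuggler can take at most 1 across per trip to the island, so moving all 4 needs at least 4 loaded trips out, with a return between consecutive ones — at least 7 crossings.
The plan below uses exactly 7 crossings, so it is optimal:
1. Smuggler goes to the island with the knight.  [the mainland: the archer, the goblin, the rogue | the island: the knight]
2. Smuggler goes back to the mainland alone.  [the mainland: the archer, the goblin, the rogue | the island: the knight]
3. Smuggler goes to the island with the goblin.  [the mainland: the archer, the rogue | the island: the goblin, the knight]
4. Smuggler goes back to the mainland alone.  [the mainland: the archer, the rogue | the island: the goblin, the knight]
5. Smuggler goes to the island with the rogue.  [the mainland: the archer | the island: the goblin, the knight, the rogue]
6. Smuggler goes back to the mainland alone.  [the mainland: the archer | the island: the goblin, the knight, the rogue]
7. Smuggler goes to the island with the archer.  [the mainland: — | the island: the archer, the goblin, the knight, the rogue]

7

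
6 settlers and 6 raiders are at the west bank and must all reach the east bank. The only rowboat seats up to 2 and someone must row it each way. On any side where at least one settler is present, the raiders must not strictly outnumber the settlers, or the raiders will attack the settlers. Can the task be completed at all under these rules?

No

Following every safe sequence of crossings from the start, the most of the 12 that can be at the east bank as the rowboat arrives there on crossings 1, 3, 5, 7, 9 is 2, 3, 4, 5, 6 respectively; the best ever achieved is 6 of 12.
From crossing 11 on, no configuration arises that was not already reachable earlier: only 15 distinct safe configurations (who is on which side, and where the rowboat is) can ever be reached, none of them has everyone across, and every continuation just revisits them. They are: 0 settlers + 0 raiders across (rowboat back at the start); 0 settlers + 1 raider across (rowboat there); 0 settlers + 1 raider across (rowboat back at the start); 0 settlers + 2 raiders across (rowboat there); 0 settlers + 2 raiders across (rowboat back at the start); 0 settlers + 3 raiders across (rowboat there); 0 settlers + 3 raiders across (rowboat back at the start); 0 settlers + 4 raiders across (rowboat there); 0 settlers + 4 raiders across (rowboat back at the start); 0 settlers + 5 raiders across (rowboat there); 0 settlers + 5 raiders across (rowboat back at the start); 0 settlers + 6 raiders across (rowboat there); 1 settler + 1 raider across (rowboat there); 1 settler + 1 raider across (rowboat back at the start); 2 settlers + 2 raiders across (rowboat there). So no valid plan exists.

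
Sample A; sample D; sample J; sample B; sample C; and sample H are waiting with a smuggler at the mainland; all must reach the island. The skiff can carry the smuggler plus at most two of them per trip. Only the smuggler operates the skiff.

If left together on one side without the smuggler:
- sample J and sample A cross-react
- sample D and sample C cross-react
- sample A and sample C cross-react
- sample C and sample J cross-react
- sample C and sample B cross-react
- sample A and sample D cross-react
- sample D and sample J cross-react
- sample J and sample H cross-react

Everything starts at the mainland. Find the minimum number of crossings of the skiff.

impossible

Whatever the first load, the items left behind include a forbidden pair without the smuggler. No opening move is safe, so no plan exists.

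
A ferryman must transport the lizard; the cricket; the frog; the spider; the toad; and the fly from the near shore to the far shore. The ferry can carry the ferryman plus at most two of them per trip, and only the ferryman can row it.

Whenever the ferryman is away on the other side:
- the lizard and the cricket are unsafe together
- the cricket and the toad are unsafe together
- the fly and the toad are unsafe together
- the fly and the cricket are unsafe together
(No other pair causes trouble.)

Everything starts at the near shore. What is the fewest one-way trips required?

Counting alone: the ferryman can take at most 2 across per trip to the far shore, so moving all 6 needs at least 3 loaded trips out, with a return between consecutive ones — at least 5 crossings.
The safety rule pushes this higher. Following every safe sequence of crossings, the most of the 6 that can be at the far shore as the ferry arrives there on crossings 5, 7 is 4, 5 respectively — never all 6.
So no plan with fewer than 9 crossings exists, and this one achieves 9:
1. Ferryman goes to the far shore with the cricket and the toad.
2. Ferryman goes back to the near shore with the cricket.
3. Ferryman goes to the far shore with the cricket and the lizard.
4. Ferryman goes back to the near shore with the cricket.
5. Ferryman goes to the far shore with the cricket and the frog.
6. Ferryman goes back to the near shore with the cricket.
7. Ferryman goes to the far shore with the cricket and the spider.
8. Ferryman goes back to the near shore with the cricket.
9. Ferryman goes to the far shore with the cricket and the fly.

9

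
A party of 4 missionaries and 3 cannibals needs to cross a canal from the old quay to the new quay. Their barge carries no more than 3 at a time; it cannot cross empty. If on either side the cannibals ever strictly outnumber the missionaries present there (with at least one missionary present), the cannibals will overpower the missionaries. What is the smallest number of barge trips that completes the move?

Counting alone: each trip to the new quay takes at most 3 across and each return brings at least 1 back, so after t trips out (and t−1 returns) at most 3t − (t−1) of the 7 are across; that first reaches 7 at t = 3, so at least 5 crossings are needed.
The plan below uses exactly 5 crossings, so it is optimal:
1. 3 cannibals → the new quay.  (the old quay: 4M 0C; the new quay: 0M 3C)
2. 1 cannibal ← the old quay.  (the old quay: 4M 1C; the new quay: 0M 2C)
3. 3 missionaries → the new quay.  (the old quay: 1M 1C; the new quay: 3M 2C)
4. 1 missionary ← the old quay.  (the old quay: 2M 1C; the new quay: 2M 2C)
5. 2 missionaries and 1 cannibal → the new quay.  (the old quay: 0M 0C; the new quay: 4M 3C)

5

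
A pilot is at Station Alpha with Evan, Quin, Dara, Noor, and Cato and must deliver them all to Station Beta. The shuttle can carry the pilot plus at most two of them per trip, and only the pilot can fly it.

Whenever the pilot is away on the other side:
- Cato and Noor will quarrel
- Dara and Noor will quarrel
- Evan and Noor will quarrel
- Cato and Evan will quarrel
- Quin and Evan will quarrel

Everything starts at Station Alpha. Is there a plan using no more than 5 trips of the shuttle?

Counting alone: the pilot can take at most 2 across per trip to Station Beta, so moving all 5 needs at least 3 loaded trips out, with a return between consecutive ones — at least 5 crossings.
The safety rule pushes this higher. Following every safe sequence of crossings, the most of the 5 that can be at Station Beta as the shuttle arrives there on crossing 5 is 4 — never all 5.
So the move cannot be finished within 5 crossings. (The shortest complete plan takes 7:)
1. Pilot goes to Station Beta with Evan and Noor.  [Station Alpha: Cato, Dara, Quin | Station Beta: Evan, Noor]
2. Pilot goes back to Station Alpha with Evan.  [Station Alpha: Cato, Dara, Evan, Quin | Station Beta: Noor]
3. Pilot goes to Station Beta with Evan and Quin.  [Station Alpha: Cato, Dara | Station Beta: Evan, Noor, Quin]
4. Pilot goes back to Station Alpha with Evan.  [Station Alpha: Cato, Dara, Evan | Station Beta: Noor, Quin]
5. Pilot goes to Station Beta with Cato and Dara.  [Station Alpha: Evan | Station Beta: Cato, Dara, Noor, Quin]
6. Pilot goes back to Station Alpha with Noor.  [Station Alpha: Evan, Noor | Station Beta: Cato, Dara, Quin]
7. Pilot goes to Station Beta with Evan and Noor.  [Station Alpha: — | Station Beta: Cato, Dara, Evan, Noor, Quin]

No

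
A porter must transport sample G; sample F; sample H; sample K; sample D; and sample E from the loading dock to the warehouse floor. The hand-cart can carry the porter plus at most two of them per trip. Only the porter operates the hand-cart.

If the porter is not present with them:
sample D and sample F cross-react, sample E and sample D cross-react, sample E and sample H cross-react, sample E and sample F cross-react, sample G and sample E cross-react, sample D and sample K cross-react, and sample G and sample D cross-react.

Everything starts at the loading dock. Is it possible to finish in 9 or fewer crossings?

Yes

Yes — this plan uses 9 crossings (≤ 9):
1. Porter goes to the warehouse floor with sample D and sample E.  [the loading dock: sample F, sample G, sample H, sample K | the warehouse floor: sample D, sample E]
2. Porter goes back to the loading dock with sample D.  [the loading dock: sample D, sample F, sample G, sample H, sample K | the warehouse floor: sample E]
3. Porter goes to the warehouse floor with sample D and sample H.  [the loading dock: sample F, sample G, sample K | the warehouse floor: sample D, sample E, sample H]
4. Porter goes back to the loading dock with sample E.  [the loading dock: sample E, sample F, sample G, sample K | the warehouse floor: sample D, sample H]
5. Porter goes to the warehouse floor with sample F and sample G.  [the loading dock: sample E, sample K | the warehouse floor: sample D, sample F, sample G, sample H]
6. Porter goes back to the loading dock with sample D.  [the loading dock: sample D, sample E, sample K | the warehouse floor: sample F, sample G, sample H]
7. Porter goes to the warehouse floor with sample D and sample K.  [the loading dock: sample E | the warehouse floor: sample D, sample F, sample G, sample H, sample K]
8. Porter goes back to the loading dock with sample D.  [the loading dock: sample D, sample E | the warehouse floor: sample F, sample G, sample H, sample K]
9. Porter goes to the warehouse floor with sample D and sample E.  [the loading dock: — | the warehouse floor: sample D, sample E, sample F, sample G, sample H, sample K]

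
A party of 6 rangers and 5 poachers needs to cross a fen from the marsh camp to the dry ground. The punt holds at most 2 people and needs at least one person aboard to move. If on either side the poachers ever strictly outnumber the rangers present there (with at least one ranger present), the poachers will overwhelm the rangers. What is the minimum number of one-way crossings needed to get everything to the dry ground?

19

Counting alone: each trip to the dry ground takes at most 2 across and each return brings at least 1 back, so after t trips out (and t−1 returns) at most 2t − (t−1) of the 11 are across; that first reaches 11 at t = 10, so at least 19 crossings are needed.
The plan below uses exactly 19 crossings, so it is optimal:
1. 2 poachers → the dry ground.  (the marsh camp: 6R 3P; the dry ground: 0R 2P)
2. 1 poacher ← the marsh camp.  (the marsh camp: 6R 4P; the dry ground: 0R 1P)
3. 2 poachers → the dry ground.  (the marsh camp: 6R 2P; the dry ground: 0R 3P)
4. 1 poacher ← the marsh camp.  (the marsh camp: 6R 3P; the dry ground: 0R 2P)
5. 2 rangers → the dry ground.  (the marsh camp: 4R 3P; the dry ground: 2R 2P)
6. 1 poacher ← the marsh camp.  (the marsh camp: 4R 4P; the dry ground: 2R 1P)
7. 1 ranger and 1 poacher → the dry ground.  (the marsh camp: 3R 3P; the dry ground: 3R 2P)
8. 1 ranger ← the marsh camp.  (the marsh camp: 4R 3P; the dry ground: 2R 2P)
9. 1 ranger and 1 poacher → the dry ground.  (the marsh camp: 3R 2P; the dry ground: 3R 3P)
10. 1 poacher ← the marsh camp.  (the marsh camp: 3R 3P; the dry ground: 3R 2P)
11. 1 ranger and 1 poacher → the dry ground.  (the marsh camp: 2R 2P; the dry ground: 4R 3P)
12. 1 ranger ← the marsh camp.  (the marsh camp: 3R 2P; the dry ground: 3R 3P)
13. 1 ranger and 1 poacher → the dry ground.  (the marsh camp: 2R 1P; the dry ground: 4R 4P)
14. 1 poacher ← the marsh camp.  (the marsh camp: 2R 2P; the dry ground: 4R 3P)
15. 1 ranger and 1 poacher → the dry ground.  (the marsh camp: 1R 1P; the dry ground: 5R 4P)
16. 1 ranger ← the marsh camp.  (the marsh camp: 2R 1P; the dry ground: 4R 4P)
17. 1 ranger and 1 poacher → the dry ground.  (the marsh camp: 1R 0P; the dry ground: 5R 5P)
18. 1 poacher ← the marsh camp.  (the marsh camp: 1R 1P; the dry ground: 5R 4P)
19. 1 ranger and 1 poacher → the dry ground.  (the marsh camp: 0R 0P; the dry ground: 6R 5P)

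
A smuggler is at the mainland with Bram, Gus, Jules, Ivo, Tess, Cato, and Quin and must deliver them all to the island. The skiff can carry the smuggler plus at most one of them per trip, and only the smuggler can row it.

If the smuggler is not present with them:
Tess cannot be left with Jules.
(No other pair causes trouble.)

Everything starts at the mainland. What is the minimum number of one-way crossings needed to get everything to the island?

13

Counting alone: the smuggler can take at most 1 across per trip to the island, so moving all 7 needs at least 7 loaded trips out, with a return between consecutive ones — at least 13 crossings.
The plan below uses exactly 13 crossings, so it is optimal:
1. Smuggler goes to the island with Jules.  [the mainland: Bram, Cato, Gus, Ivo, Quin, Tess | the island: Jules]
2. Smuggler goes back to the mainland alone.  [the mainland: Bram, Cato, Gus, Ivo, Quin, Tess | the island: Jules]
3. Smuggler goes to the island with Bram.  [the mainland: Cato, Gus, Ivo, Quin, Tess | the island: Bram, Jules]
4. Smuggler goes back to the mainland alone.  [the mainland: Cato, Gus, Ivo, Quin, Tess | the island: Bram, Jules]
5. Smuggler goes to the island with Gus.  [the mainland: Cato, Ivo, Quin, Tess | the island: Bram, Gus, Jules]
6. Smuggler goes back to the mainland alone.  [the mainland: Cato, Ivo, Quin, Tess | the island: Bram, Gus, Jules]
7. Smuggler goes to the island with Ivo.  [the mainland: Cato, Quin, Tess | the island: Bram, Gus, Ivo, Jules]
8. Smuggler goes back to the mainland alone.  [the mainland: Cato, Quin, Tess | the island: Bram, Gus, Ivo, Jules]
9. Smuggler goes to the island with Cato.  [the mainland: Quin, Tess | the island: Bram, Cato, Gus, Ivo, Jules]
10. Smuggler goes back to the mainland alone.  [the mainland: Quin, Tess | the island: Bram, Cato, Gus, Ivo, Jules]
11. Smuggler goes to the island with Quin.  [the mainland: Tess | the island: Bram, Cato, Gus, Ivo, Jules, Quin]
12. Smuggler goes back to the mainland alone.  [the mainland: Tess | the island: Bram, Cato, Gus, Ivo, Jules, Quin]
13. Smuggler goes to the island with Tess.  [the mainland: — | the island: Bram, Cato, Gus, Ivo, Jules, Quin, Tess]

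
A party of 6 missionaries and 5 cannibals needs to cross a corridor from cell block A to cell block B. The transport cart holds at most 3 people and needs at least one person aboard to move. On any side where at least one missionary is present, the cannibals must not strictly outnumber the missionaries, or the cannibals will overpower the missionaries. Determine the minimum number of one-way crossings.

Counting alone: each trip to cell block B takes at most 3 across and each return brings at least 1 back, so after t trips out (and t−1 returns) at most 3t − (t−1) of the 11 are across; that first reaches 11 at t = 5, so at least 9 crossings are needed.
The plan below uses exactly 9 crossings, so it is optimal:
1. 3 cannibals → cell block B.  (cell block A: 6M 2C; cell block B: 0M 3C)
2. 1 cannibal ← cell block A.  (cell block A: 6M 3C; cell block B: 0M 2C)
3. 3 missionaries → cell block B.  (cell block A: 3M 3C; cell block B: 3M 2C)
4. 1 missionary ← cell block A.  (cell block A: 4M 3C; cell block B: 2M 2C)
5. 2 missionaries and 1 cannibal → cell block B.  (cell block A: 2M 2C; cell block B: 4M 3C)
6. 1 missionary ← cell block A.  (cell block A: 3M 2C; cell block B: 3M 3C)
7. 2 missionaries and 1 cannibal → cell block B.  (cell block A: 1M 1C; cell block B: 5M 4C)
8. 1 missionary ← cell block A.  (cell block A: 2M 1C; cell block B: 4M 4C)
9. 2 missionaries and 1 cannibal → cell block B.  (cell block A: 0M 0C; cell block B: 6M 5C)

9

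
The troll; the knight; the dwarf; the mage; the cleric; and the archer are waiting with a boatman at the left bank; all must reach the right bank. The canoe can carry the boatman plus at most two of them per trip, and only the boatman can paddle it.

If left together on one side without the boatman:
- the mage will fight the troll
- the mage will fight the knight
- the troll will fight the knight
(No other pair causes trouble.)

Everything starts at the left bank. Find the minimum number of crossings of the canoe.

Counting alone: the boatman can take at most 2 across per trip to the right bank, so moving all 6 needs at least 3 loaded trips out, with a return between consecutive ones — at least 5 crossings.
The safety rule pushes this higher. Following every safe sequence of crossings, the most of the 6 that can be at the right bank as the canoe arrives there on crossings 5, 7 is 4, 5 respectively — never all 6.
So no plan with fewer than 9 crossings exists, and this one achieves 9:
1. Boatman goes to the right bank with the knight and the troll.
2. Boatman goes back to the left bank with the troll.
3. Boatman goes to the right bank with the dwarf and the troll.
4. Boatman goes back to the left bank with the troll.
5. Boatman goes to the right bank with the cleric and the troll.
6. Boatman goes back to the left bank with the troll.
7. Boatman goes to the right bank with the archer and the troll.
8. Boatman goes back to the left bank with the troll.
9. Boatman goes to the right bank with the mage and the troll.

9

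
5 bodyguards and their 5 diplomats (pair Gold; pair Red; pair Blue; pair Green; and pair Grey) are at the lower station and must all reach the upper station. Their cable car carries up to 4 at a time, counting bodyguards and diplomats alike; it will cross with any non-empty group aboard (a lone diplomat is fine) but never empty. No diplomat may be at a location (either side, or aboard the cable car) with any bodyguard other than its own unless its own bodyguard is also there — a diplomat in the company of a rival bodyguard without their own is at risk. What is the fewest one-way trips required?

7

Counting alone: each trip to the upper station takes at most 4 across and each return brings at least 1 back, so after t trips out (and t−1 returns) at most 4t − (t−1) of the 10 are across; that first reaches 10 at t = 3, so at least 5 crossings are needed.
The safety rule pushes this higher. Following every safe sequence of crossings, the most of the 10 that can be at the upper station as the cable car arrives there on crossing 5 is 9 — never all 10.
So no plan with fewer than 7 crossings exists, and this one achieves 7:
1. bodyguard Gold and diplomat Gold cross → the upper station.
2. bodyguard Gold crosses ← the lower station.
3. diplomat Blue, diplomat Green, diplomat Grey, and diplomat Red cross → the upper station.
4. diplomat Gold crosses ← the lower station.
5. bodyguard Blue, bodyguard Green, bodyguard Grey, and bodyguard Red cross → the upper station.
6. bodyguard Red and diplomat Red cross ← the lower station.
7. bodyguard Gold, bodyguard Red, diplomat Gold, and diplomat Red cross → the upper station.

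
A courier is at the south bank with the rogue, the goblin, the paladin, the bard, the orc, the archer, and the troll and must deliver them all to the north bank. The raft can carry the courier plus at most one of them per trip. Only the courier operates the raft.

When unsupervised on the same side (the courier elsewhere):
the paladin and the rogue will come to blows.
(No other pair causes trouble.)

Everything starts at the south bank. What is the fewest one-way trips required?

Counting alone: the courier can take at most 1 across per trip to the north bank, so moving all 7 needs at least 7 loaded trips out, with a return between consecutive ones — at least 13 crossings.
The plan below uses exactly 13 crossings, so it is optimal:
1. Courier goes to the north bank with the rogue.  [the south bank: the archer, the bard, the goblin, the orc, the paladin, the troll | the north bank: the rogue]
2. Courier goes back to the south bank alone.  [the south bank: the archer, the bard, the goblin, the orc, the paladin, the troll | the north bank: the rogue]
3. Courier goes to the north bank with the goblin.  [the south bank: the archer, the bard, the orc, the paladin, the troll | the north bank: the goblin, the rogue]
4. Courier goes back to the south bank alone.  [the south bank: the archer, the bard, the orc, the paladin, the troll | the north bank: the goblin, the rogue]
5. Courier goes to the north bank with the bard.  [the south bank: the archer, the orc, the paladin, the troll | the north bank: the bard, the goblin, the rogue]
6. Courier goes back to the south bank alone.  [the south bank: the archer, the orc, the paladin, the troll | the north bank: the bard, the goblin, the rogue]
7. Courier goes to the north bank with the orc.  [the south bank: the archer, the paladin, the troll | the north bank: the bard, the goblin, the orc, the rogue]
8. Courier goes back to the south bank alone.  [the south bank: the archer, the paladin, the troll | the north bank: the bard, the goblin, the orc, the rogue]
9. Courier goes to the north bank with the archer.  [the south bank: the paladin, the troll | the north bank: the archer, the bard, the goblin, the orc, the rogue]
10. Courier goes back to the south bank alone.  [the south bank: the paladin, the troll | the north bank: the archer, the bard, the goblin, the orc, the rogue]
11. Courier goes to the north bank with the troll.  [the south bank: the paladin | the north bank: the archer, the bard, the goblin, the orc, the rogue, the troll]
12. Courier goes back to the south bank alone.  [the south bank: the paladin | the north bank: the archer, the bard, the goblin, the orc, the rogue, the troll]
13. Courier goes to the north bank with the paladin.  [the south bank: — | the north bank: the archer, the bard, the goblin, the orc, the paladin, the rogue, the troll]

13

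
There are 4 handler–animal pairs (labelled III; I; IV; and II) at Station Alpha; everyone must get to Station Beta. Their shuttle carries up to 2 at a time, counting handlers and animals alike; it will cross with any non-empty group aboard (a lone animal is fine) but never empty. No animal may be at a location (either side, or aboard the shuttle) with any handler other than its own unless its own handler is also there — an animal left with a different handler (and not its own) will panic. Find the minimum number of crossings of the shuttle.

Following every safe sequence of crossings from the start, the most of the 8 that can be at Station Beta as the shuttle arrives there on crossings 1, 3, 5 is 2, 3, 4 respectively; the best ever achieved is 4 of 8.
From crossing 7 on, no configuration arises that was not already reachable earlier: only 44 distinct safe configurations (who is on which side, and where the shuttle is) can ever be reached, none of them has everyone across, and every continuation just revisits them. So no valid plan exists.

impossible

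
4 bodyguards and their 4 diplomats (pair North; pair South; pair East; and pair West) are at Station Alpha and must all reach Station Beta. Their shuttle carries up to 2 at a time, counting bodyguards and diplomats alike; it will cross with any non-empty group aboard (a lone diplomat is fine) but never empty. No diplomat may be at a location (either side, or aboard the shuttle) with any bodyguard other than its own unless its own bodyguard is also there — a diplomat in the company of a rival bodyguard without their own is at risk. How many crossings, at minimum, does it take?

impossible

Following every safe sequence of crossings from the start, the most of the 8 that can be at Station Beta as the shuttle arrives there on crossings 1, 3, 5 is 2, 3, 4 respectively; the best ever achieved is 4 of 8.
From crossing 7 on, no configuration arises that was not already reachable earlier: only 44 distinct safe configurations (who is on which side, and where the shuttle is) can ever be reached, none of them has everyone across, and every continuation just revisits them. So no valid plan exists.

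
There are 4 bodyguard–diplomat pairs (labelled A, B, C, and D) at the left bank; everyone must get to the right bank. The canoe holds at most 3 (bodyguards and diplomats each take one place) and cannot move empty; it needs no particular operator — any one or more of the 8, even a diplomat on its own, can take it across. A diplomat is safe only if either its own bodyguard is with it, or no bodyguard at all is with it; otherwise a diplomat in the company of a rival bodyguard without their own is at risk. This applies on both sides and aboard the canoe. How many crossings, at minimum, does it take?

Counting alone: each trip to the right bank takes at most 3 across and each return brings at least 1 back, so after t trips out (and t−1 returns) at most 3t − (t−1) of the 8 are across; that first reaches 8 at t = 4, so at least 7 crossings are needed.
The safety rule pushes this higher. Following every safe sequence of crossings, the most of the 8 that can be at the right bank as the canoe arrives there on crossing 7 is 7 — never all 8.
So no plan with fewer than 9 crossings exists, and this one achieves 9:
1. bodyguard A and diplomat A cross → the right bank.
2. bodyguard A crosses ← the left bank.
3. bodyguard A, bodyguard B, and diplomat B cross → the right bank.
4. bodyguard A and diplomat A cross ← the left bank.
5. bodyguard A, bodyguard C, and bodyguard D cross → the right bank.
6. diplomat B crosses ← the left bank.
7. diplomat A and diplomat B cross → the right bank.
8. diplomat A crosses ← the left bank.
9. diplomat A, diplomat C, and diplomat D cross → the right bank.

9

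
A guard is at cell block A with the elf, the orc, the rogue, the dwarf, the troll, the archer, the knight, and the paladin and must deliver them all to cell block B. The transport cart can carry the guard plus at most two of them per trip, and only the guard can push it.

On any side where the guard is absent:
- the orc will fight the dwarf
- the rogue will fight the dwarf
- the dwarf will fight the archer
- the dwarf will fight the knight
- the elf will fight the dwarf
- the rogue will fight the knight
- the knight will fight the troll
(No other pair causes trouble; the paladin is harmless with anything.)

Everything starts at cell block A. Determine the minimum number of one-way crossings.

13

Counting alone: the guard can take at most 2 across per trip to cell block B, so moving all 8 needs at least 4 loaded trips out, with a return between consecutive ones — at least 7 crossings.
The safety rule pushes this higher. Following every safe sequence of crossings, the most of the 8 that can be at cell block B as the transport cart arrives there on crossings 7, 9, 11 is 5, 6, 7 respectively — never all 8.
So no plan with fewer than 13 crossings exists, and this one achieves 13:
1. Guard goes to cell block B with the dwarf and the knight.  [cell block A: the archer, the elf, the orc, the paladin, the rogue, the troll | cell block B: the dwarf, the knight]
2. Guard goes back to cell block A with the dwarf.  [cell block A: the archer, the dwarf, the elf, the orc, the paladin, the rogue, the troll | cell block B: the knight]
3. Guard goes to cell block B with the dwarf and the elf.  [cell block A: the archer, the orc, the paladin, the rogue, the troll | cell block B: the dwarf, the elf, the knight]
4. Guard goes back to cell block A with the dwarf.  [cell block A: the archer, the dwarf, the orc, the paladin, the rogue, the troll | cell block B: the elf, the knight]
5. Guard goes to cell block B with the dwarf and the orc.  [cell block A: the archer, the paladin, the rogue, the troll | cell block B: the dwarf, the elf, the knight, the orc]
6. Guard goes back to cell block A with the dwarf.  [cell block A: the archer, the dwarf, the paladin, the rogue, the troll | cell block B: the elf, the knight, the orc]
7. Guard goes to cell block B with the archer and the rogue.  [cell block A: the dwarf, the paladin, the troll | cell block B: the archer, the elf, the knight, the orc, the rogue]
8. Guard goes back to cell block A with the rogue.  [cell block A: the dwarf, the paladin, the rogue, the troll | cell block B: the archer, the elf, the knight, the orc]
9. Guard goes to cell block B with the rogue and the troll.  [cell block A: the dwarf, the paladin | cell block B: the archer, the elf, the knight, the orc, the rogue, the troll]
10. Guard goes back to cell block A with the knight.  [cell block A: the dwarf, the knight, the paladin | cell block B: the archer, the elf, the orc, the rogue, the troll]
11. Guard goes to cell block B with the dwarf and the paladin.  [cell block A: the knight | cell block B: the archer, the dwarf, the elf, the orc, the paladin, the rogue, the troll]
12. Guard goes back to cell block A with the dwarf.  [cell block A: the dwarf, the knight | cell block B: the archer, the elf, the orc, the paladin, the rogue, the troll]
13. Guard goes to cell block B with the dwarf and the knight.  [cell block A: — | cell block B: the archer, the dwarf, the elf, the knight, the orc, the paladin, the rogue, the troll]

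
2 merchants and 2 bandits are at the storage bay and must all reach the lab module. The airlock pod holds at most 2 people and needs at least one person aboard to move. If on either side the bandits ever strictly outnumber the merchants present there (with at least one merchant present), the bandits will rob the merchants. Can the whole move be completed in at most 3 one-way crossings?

No

Counting alone: each trip to the lab module takes at most 2 across and each return brings at least 1 back, so after t trips out (and t−1 returns) at most 2t − (t−1) of the 4 are across; that first reaches 4 at t = 3, so at least 5 crossings are needed.
Since 3 < 5, 3 crossings cannot be enough. (The shortest complete plan in fact takes 5:)
1. 2 bandits → the lab module.  (the storage bay: 2M 0B; the lab module: 0M 2B)
2. 1 bandit ← the storage bay.  (the storage bay: 2M 1B; the lab module: 0M 1B)
3. 2 merchants → the lab module.  (the storage bay: 0M 1B; the lab module: 2M 1B)
4. 1 bandit ← the storage bay.  (the storage bay: 0M 2B; the lab module: 2M 0B)
5. 2 bandits → the lab module.  (the storage bay: 0M 0B; the lab module: 2M 2B)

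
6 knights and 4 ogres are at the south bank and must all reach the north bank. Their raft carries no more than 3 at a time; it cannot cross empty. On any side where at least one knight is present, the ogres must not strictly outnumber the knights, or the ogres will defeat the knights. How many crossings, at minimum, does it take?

9

Counting alone: each trip to the north bank takes at most 3 across and each return brings at least 1 back, so after t trips out (and t−1 returns) at most 3t − (t−1) of the 10 are across; that first reaches 10 at t = 5, so at least 9 crossings are needed.
The plan below uses exactly 9 crossings, so it is optimal:
1. 2 ogres → the north bank.  (the south bank: 6K 2O; the north bank: 0K 2O)
2. 1 ogre ← the south bank.  (the south bank: 6K 3O; the north bank: 0K 1O)
3. 3 ogres → the north bank.  (the south bank: 6K 0O; the north bank: 0K 4O)
4. 1 ogre ← the south bank.  (the south bank: 6K 1O; the north bank: 0K 3O)
5. 3 knights → the north bank.  (the south bank: 3K 1O; the north bank: 3K 3O)
6. 1 ogre ← the south bank.  (the south bank: 3K 2O; the north bank: 3K 2O)
7. 1 knight and 2 ogres → the north bank.  (the south bank: 2K 0O; the north bank: 4K 4O)
8. 1 ogre ← the south bank.  (the south bank: 2K 1O; the north bank: 4K 3O)
9. 2 knights and 1 ogre → the north bank.  (the south bank: 0K 0O; the north bank: 6K 4O)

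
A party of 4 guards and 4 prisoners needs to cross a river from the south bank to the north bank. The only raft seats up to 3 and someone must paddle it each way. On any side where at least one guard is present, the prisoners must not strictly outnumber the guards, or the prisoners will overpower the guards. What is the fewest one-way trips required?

9

Counting alone: each trip to the north bank takes at most 3 across and each return brings at least 1 back, so after t trips out (and t−1 returns) at most 3t − (t−1) of the 8 are across; that first reaches 8 at t = 4, so at least 7 crossings are needed.
The safety rule pushes this higher. Following every safe sequence of crossings, the most of the 8 that can be at the north bank as the raft arrives there on crossing 7 is 7 — never all 8.
So no plan with fewer than 9 crossings exists, and this one achieves 9:
1. 2 prisoners → the north bank.  (the south bank: 4G 2P; the north bank: 0G 2P)
2. 1 prisoner ← the south bank.  (the south bank: 4G 3P; the north bank: 0G 1P)
3. 3 prisoners → the north bank.  (the south bank: 4G 0P; the north bank: 0G 4P)
4. 1 prisoner ← the south bank.  (the south bank: 4G 1P; the north bank: 0G 3P)
5. 3 guards → the north bank.  (the south bank: 1G 1P; the north bank: 3G 3P)
6. 1 guard and 1 prisoner ← the south bank.  (the south bank: 2G 2P; the north bank: 2G 2P)
7. 2 guards → the north bank.  (the south bank: 0G 2P; the north bank: 4G 2P)
8. 1 prisoner ← the south bank.  (the south bank: 0G 3P; the north bank: 4G 1P)
9. 3 prisoners → the north bank.  (the south bank: 0G 0P; the north bank: 4G 4P)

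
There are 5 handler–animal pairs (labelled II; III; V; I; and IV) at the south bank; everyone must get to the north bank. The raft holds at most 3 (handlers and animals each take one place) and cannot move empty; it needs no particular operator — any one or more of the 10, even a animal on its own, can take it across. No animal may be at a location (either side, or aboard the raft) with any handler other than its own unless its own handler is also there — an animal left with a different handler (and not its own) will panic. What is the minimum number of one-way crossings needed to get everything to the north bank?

Counting alone: each trip to the north bank takes at most 3 across and each return brings at least 1 back, so after t trips out (and t−1 returns) at most 3t − (t−1) of the 10 are across; that first reaches 10 at t = 5, so at least 9 crossings are needed.
The safety rule pushes this higher. Following every safe sequence of crossings, the most of the 10 that can be at the north bank as the raft arrives there on crossing 9 is 9 — never all 10.
So no plan with fewer than 11 crossings exists, and this one achieves 11:
1. animal II and handler II cross → the north bank.
2. handler II crosses ← the south bank.
3. animal I, animal III, and animal V cross → the north bank.
4. animal II crosses ← the south bank.
5. handler I, handler III, and handler V cross → the north bank.
6. animal III and handler III cross ← the south bank.
7. handler II, handler III, and handler IV cross → the north bank.
8. animal V crosses ← the south bank.
9. animal II and animal III cross → the north bank.
10. animal II crosses ← the south bank.
11. animal II, animal IV, and animal V cross → the north bank.

11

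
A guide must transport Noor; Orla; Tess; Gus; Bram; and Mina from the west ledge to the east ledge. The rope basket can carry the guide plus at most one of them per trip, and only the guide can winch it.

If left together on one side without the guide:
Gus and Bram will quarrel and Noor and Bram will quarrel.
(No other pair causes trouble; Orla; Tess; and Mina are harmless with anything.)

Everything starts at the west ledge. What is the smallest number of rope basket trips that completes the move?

13

Counting alone: the guide can take at most 1 across per trip to the east ledge, so moving all 6 needs at least 6 loaded trips out, with a return between consecutive ones — at least 11 crossings.
The safety rule pushes this higher. Following every safe sequence of crossings, the most of the 6 that can be at the east ledge as the rope basket arrives there on crossing 11 is 5 — never all 6.
So no plan with fewer than 13 crossings exists, and this one achieves 13:
1. Guide goes to the east ledge with Bram.
2. Guide goes back to the west ledge alone.
3. Guide goes to the east ledge with Noor.
4. Guide goes back to the west ledge with Bram.
5. Guide goes to the east ledge with Gus.
6. Guide goes back to the west ledge alone.
7. Guide goes to the east ledge with Orla.
8. Guide goes back to the west ledge alone.
9. Guide goes to the east ledge with Tess.
10. Guide goes back to the west ledge alone.
11. Guide goes to the east ledge with Mina.
12. Guide goes back to the west ledge alone.
13. Guide goes to the east ledge with Bram.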